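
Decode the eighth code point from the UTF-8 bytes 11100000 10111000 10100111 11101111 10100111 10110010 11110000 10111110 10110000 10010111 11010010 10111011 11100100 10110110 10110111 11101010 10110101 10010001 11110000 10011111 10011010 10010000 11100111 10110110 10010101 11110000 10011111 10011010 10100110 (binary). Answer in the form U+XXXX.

U+7D95

Offset 0: leading byte 0xE0 = 11100000 → 3-byte char #1 = E0 B8 A7.
Offset 3: leading byte 0xEF = 11101111 → 3-byte char #2 = EF A7 B2.
Offset 6: leading byte 0xF0 = 11110000 → 4-byte char #3 = F0 BE B0 97.
Offset 10: leading byte 0xD2 = 11010010 → 2-byte char #4 = D2 BB.
Offset 12: leading byte 0xE4 = 11100100 → 3-byte char #5 = E4 B6 B7.
Offset 15: leading byte 0xEA = 11101010 → 3-byte char #6 = EA B5 91.
Offset 18: leading byte 0xF0 = 11110000 → 4-byte char #7 = F0 9F 9A 90.
Offset 22: leading byte 0xE7 = 11100111 → 3-byte char #8 = E7 B6 95.
Leading byte 0xE7 = 11100111 matches 1110xxxx → 3-byte sequence.
Byte 1: 0xE7 = 11100111, payload 0111 (4 bits).
Byte 2: 0xB6 = 10110110 (10xxxxxx ✓), payload 110110.
Byte 3: 0x95 = 10010101 (10xxxxxx ✓), payload 010101.
Concatenate: 0111110110010101 = 0x7D95 (16 bits → U+7D95).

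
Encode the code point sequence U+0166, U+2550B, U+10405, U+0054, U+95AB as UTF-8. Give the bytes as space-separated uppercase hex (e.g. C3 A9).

U+0166: 2-byte form → C5 A6.
U+2550B: 4-byte form → F0 A5 94 8B.
U+10405: 4-byte form → F0 90 90 85.
U+0054: 1-byte form → 54.
U+95AB: 3-byte form → E9 96 AB.
Concatenated (14 bytes): C5 A6 F0 A5 94 8B F0 90 90 85 54 E9 96 AB.

C5 A6 F0 A5 94 8B F0 90 90 85 54 E9 96 AB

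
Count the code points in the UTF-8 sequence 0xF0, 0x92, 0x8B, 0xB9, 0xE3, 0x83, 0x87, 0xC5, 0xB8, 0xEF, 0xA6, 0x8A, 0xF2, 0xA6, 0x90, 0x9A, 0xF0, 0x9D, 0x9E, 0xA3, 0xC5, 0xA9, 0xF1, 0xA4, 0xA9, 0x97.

Byte at offset 0: 0xF0 = 11110000 → 4-byte char (#1). Advance 4.
Byte at offset 4: 0xE3 = 11100011 → 3-byte char (#2). Advance 3.
Byte at offset 7: 0xC5 = 11000101 → 2-byte char (#3). Advance 2.
Byte at offset 9: 0xEF = 11101111 → 3-byte char (#4). Advance 3.
Byte at offset 12: 0xF2 = 11110010 → 4-byte char (#5). Advance 4.
Byte at offset 16: 0xF0 = 11110000 → 4-byte char (#6). Advance 4.
Byte at offset 20: 0xC5 = 11000101 → 2-byte char (#7). Advance 2.
Byte at offset 22: 0xF1 = 11110001 → 4-byte char (#8). Advance 4.
Reached end at offset 26 after 8 code points.

8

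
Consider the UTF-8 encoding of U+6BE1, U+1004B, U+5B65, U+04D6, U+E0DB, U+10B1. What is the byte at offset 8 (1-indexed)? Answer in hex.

0xE5

1-indexed offset 8 is 0-indexed offset 7.
U+6BE1 → 3-byte form E6 AF A1 at offsets 0–2.
U+1004B → 4-byte form F0 90 81 8B at offsets 3–6.
U+5B65 → 3-byte form E5 AD A5 at offsets 7–9.
Offset 7 falls in char 3's range; it's byte 1 of E5 AD A5 = 0xE5.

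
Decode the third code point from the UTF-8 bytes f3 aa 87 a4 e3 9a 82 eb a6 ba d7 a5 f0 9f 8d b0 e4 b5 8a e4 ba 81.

Offset 0: leading byte 0xF3 = 11110011 → 4-byte char #1 = F3 AA 87 A4.
Offset 4: leading byte 0xE3 = 11100011 → 3-byte char #2 = E3 9A 82.
Offset 7: leading byte 0xEB = 11101011 → 3-byte char #3 = EB A6 BA.
Leading byte 0xEB = 11101011 matches 1110xxxx → 3-byte sequence.
Byte 1: 0xEB = 11101011, payload 1011 (4 bits).
Byte 2: 0xA6 = 10100110 (10xxxxxx ✓), payload 100110.
Byte 3: 0xBA = 10111010 (10xxxxxx ✓), payload 111010.
Concatenate: 1011100110111010 = 0xB9BA (16 bits → U+B9BA).

U+B9BA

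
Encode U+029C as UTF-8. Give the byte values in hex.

CA 9C

U+029C = 0x29C = 668 decimal. In range U+0080–U+07FF → 2-byte form: 110xxxxx 10xxxxxx.
Binary (11 bits): 01010011100.
Split 5+6: 01010 | 011100.
Byte 1: 11001010 = 0xCA.
Byte 2: 10011100 = 0x9C.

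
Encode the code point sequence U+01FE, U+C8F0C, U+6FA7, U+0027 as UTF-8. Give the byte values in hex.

C7 BE F3 88 BC 8C E6 BE A7 27

U+01FE: 2-byte form → C7 BE.
U+C8F0C: 4-byte form → F3 88 BC 8C.
U+6FA7: 3-byte form → E6 BE A7.
U+0027: 1-byte form → 27.
Concatenated (10 bytes): C7 BE F3 88 BC 8C E6 BE A7 27.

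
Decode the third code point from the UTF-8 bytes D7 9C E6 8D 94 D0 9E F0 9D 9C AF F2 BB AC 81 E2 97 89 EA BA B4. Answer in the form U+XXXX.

U+041E

Offset 0: leading byte 0xD7 = 11010111 → 2-byte char #1 = D7 9C.
Offset 2: leading byte 0xE6 = 11100110 → 3-byte char #2 = E6 8D 94.
Offset 5: leading byte 0xD0 = 11010000 → 2-byte char #3 = D0 9E.
Leading byte 0xD0 = 11010000 matches 110xxxxx → 2-byte sequence.
Byte 1: 0xD0 = 11010000, payload 10000 (5 bits).
Byte 2: 0x9E = 10011110 (10xxxxxx ✓), payload 011110.
Concatenate: 10000011110 = 0x41E (11 bits → U+041E).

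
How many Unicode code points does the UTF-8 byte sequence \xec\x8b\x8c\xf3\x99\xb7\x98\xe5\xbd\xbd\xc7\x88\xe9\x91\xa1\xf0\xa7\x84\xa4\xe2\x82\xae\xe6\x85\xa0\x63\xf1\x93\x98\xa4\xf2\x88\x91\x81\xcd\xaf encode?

12

Byte at offset 0: 0xEC = 11101100 → 3-byte char (#1). Advance 3.
Byte at offset 3: 0xF3 = 11110011 → 4-byte char (#2). Advance 4.
Byte at offset 7: 0xE5 = 11100101 → 3-byte char (#3). Advance 3.
Byte at offset 10: 0xC7 = 11000111 → 2-byte char (#4). Advance 2.
Byte at offset 12: 0xE9 = 11101001 → 3-byte char (#5). Advance 3.
Byte at offset 15: 0xF0 = 11110000 → 4-byte char (#6). Advance 4.
Byte at offset 19: 0xE2 = 11100010 → 3-byte char (#7). Advance 3.
Byte at offset 22: 0xE6 = 11100110 → 3-byte char (#8). Advance 3.
Byte at offset 25: 0x63 = 01100011 → 1-byte char (#9). Advance 1.
Byte at offset 26: 0xF1 = 11110001 → 4-byte char (#10). Advance 4.
Byte at offset 30: 0xF2 = 11110010 → 4-byte char (#11). Advance 4.
Byte at offset 34: 0xCD = 11001101 → 2-byte char (#12). Advance 2.
Reached end at offset 36 after 12 code points.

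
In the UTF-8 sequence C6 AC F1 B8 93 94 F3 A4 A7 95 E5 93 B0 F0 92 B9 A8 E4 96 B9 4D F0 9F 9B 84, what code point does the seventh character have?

U+004D

Offset 0: leading byte 0xC6 = 11000110 → 2-byte char #1 = C6 AC.
Offset 2: leading byte 0xF1 = 11110001 → 4-byte char #2 = F1 B8 93 94.
Offset 6: leading byte 0xF3 = 11110011 → 4-byte char #3 = F3 A4 A7 95.
Offset 10: leading byte 0xE5 = 11100101 → 3-byte char #4 = E5 93 B0.
Offset 13: leading byte 0xF0 = 11110000 → 4-byte char #5 = F0 92 B9 A8.
Offset 17: leading byte 0xE4 = 11100100 → 3-byte char #6 = E4 96 B9.
Offset 20: leading byte 0x4D = 01001101 → 1-byte char #7 = 4D.
Leading byte 0x4D = 01001101 matches 0xxxxxxx → 1-byte sequence.
Byte 1: 0x4D = 01001101, payload 1001101 (7 bits).
Concatenate: 1001101 = 0x4D (7 bits → U+004D).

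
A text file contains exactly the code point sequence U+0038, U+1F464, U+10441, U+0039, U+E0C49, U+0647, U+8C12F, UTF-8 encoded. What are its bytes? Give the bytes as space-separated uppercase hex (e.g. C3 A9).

38 F0 9F 91 A4 F0 90 91 81 39 F3 A0 B1 89 D9 87 F2 8C 84 AF

U+0038: 1-byte form → 38.
U+1F464: 4-byte form → F0 9F 91 A4.
U+10441: 4-byte form → F0 90 91 81.
U+0039: 1-byte form → 39.
U+E0C49: 4-byte form → F3 A0 B1 89.
U+0647: 2-byte form → D9 87.
U+8C12F: 4-byte form → F2 8C 84 AF.
Concatenated (20 bytes): 38 F0 9F 91 A4 F0 90 91 81 39 F3 A0 B1 89 D9 87 F2 8C 84 AF.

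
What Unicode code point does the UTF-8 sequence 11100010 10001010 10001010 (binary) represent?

U+228A

Leading byte 0xE2 = 11100010 matches 1110xxxx → 3-byte sequence.
Byte 1: 0xE2 = 11100010, payload 0010 (4 bits).
Byte 2: 0x8A = 10001010 (10xxxxxx ✓), payload 001010.
Byte 3: 0x8A = 10001010 (10xxxxxx ✓), payload 001010.
Concatenate: 0010001010001010 = 0x228A (16 bits → U+228A).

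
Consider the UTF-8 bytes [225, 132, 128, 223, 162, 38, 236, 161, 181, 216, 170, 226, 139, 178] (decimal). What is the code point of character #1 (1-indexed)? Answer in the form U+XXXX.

Offset 0: leading byte 0xE1 = 11100001 → 3-byte char #1 = E1 84 80.
Leading byte 0xE1 = 11100001 matches 1110xxxx → 3-byte sequence.
Byte 1: 0xE1 = 11100001, payload 0001 (4 bits).
Byte 2: 0x84 = 10000100 (10xxxxxx ✓), payload 000100.
Byte 3: 0x80 = 10000000 (10xxxxxx ✓), payload 000000.
Concatenate: 0001000100000000 = 0x1100 (16 bits → U+1100).

U+1100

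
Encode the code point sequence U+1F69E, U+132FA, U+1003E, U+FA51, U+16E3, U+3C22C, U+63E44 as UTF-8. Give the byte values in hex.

F0 9F 9A 9E F0 93 8B BA F0 90 80 BE EF A9 91 E1 9B A3 F0 BC 88 AC F1 A3 B9 84

U+1F69E: 4-byte form → F0 9F 9A 9E.
U+132FA: 4-byte form → F0 93 8B BA.
U+1003E: 4-byte form → F0 90 80 BE.
U+FA51: 3-byte form → EF A9 91.
U+16E3: 3-byte form → E1 9B A3.
U+3C22C: 4-byte form → F0 BC 88 AC.
U+63E44: 4-byte form → F1 A3 B9 84.
Concatenated (26 bytes): F0 9F 9A 9E F0 93 8B BA F0 90 80 BE EF A9 91 E1 9B A3 F0 BC 88 AC F1 A3 B9 84.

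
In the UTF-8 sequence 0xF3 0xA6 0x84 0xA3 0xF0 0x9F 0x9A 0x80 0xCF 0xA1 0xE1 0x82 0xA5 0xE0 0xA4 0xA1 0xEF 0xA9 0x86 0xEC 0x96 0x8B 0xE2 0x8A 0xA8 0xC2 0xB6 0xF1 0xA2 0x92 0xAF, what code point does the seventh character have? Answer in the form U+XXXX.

U+C58B

Offset 0: leading byte 0xF3 = 11110011 → 4-byte char #1 = F3 A6 84 A3.
Offset 4: leading byte 0xF0 = 11110000 → 4-byte char #2 = F0 9F 9A 80.
Offset 8: leading byte 0xCF = 11001111 → 2-byte char #3 = CF A1.
Offset 10: leading byte 0xE1 = 11100001 → 3-byte char #4 = E1 82 A5.
Offset 13: leading byte 0xE0 = 11100000 → 3-byte char #5 = E0 A4 A1.
Offset 16: leading byte 0xEF = 11101111 → 3-byte char #6 = EF A9 86.
Offset 19: leading byte 0xEC = 11101100 → 3-byte char #7 = EC 96 8B.
Leading byte 0xEC = 11101100 matches 1110xxxx → 3-byte sequence.
Byte 1: 0xEC = 11101100, payload 1100 (4 bits).
Byte 2: 0x96 = 10010110 (10xxxxxx ✓), payload 010110.
Byte 3: 0x8B = 10001011 (10xxxxxx ✓), payload 001011.
Concatenate: 1100010110001011 = 0xC58B (16 bits → U+C58B).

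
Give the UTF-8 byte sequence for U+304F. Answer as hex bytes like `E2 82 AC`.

E3 81 8F

U+304F = 0x304F = 12367 decimal. In range U+0800–U+FFFF → 3-byte form: 1110xxxx 10xxxxxx 10xxxxxx.
Binary (16 bits): 0011000001001111.
Split 4+6+6: 0011 | 000001 | 001111.
Byte 1: 11100011 = 0xE3.
Byte 2: 10000001 = 0x81.
Byte 3: 10001111 = 0x8F.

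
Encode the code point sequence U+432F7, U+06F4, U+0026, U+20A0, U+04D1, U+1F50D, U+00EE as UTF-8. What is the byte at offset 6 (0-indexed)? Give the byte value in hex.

U+432F7 → 4-byte form F1 83 8B B7 at offsets 0–3.
U+06F4 → 2-byte form DB B4 at offsets 4–5.
U+0026 → 1-byte form 26 at offsets 6–6.
Offset 6 falls in char 3's range; it's byte 1 of 26 = 0x26.

0x26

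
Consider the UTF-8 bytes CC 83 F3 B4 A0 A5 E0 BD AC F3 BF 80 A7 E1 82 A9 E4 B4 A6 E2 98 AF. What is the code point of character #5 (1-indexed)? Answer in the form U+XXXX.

U+10A9

Offset 0: leading byte 0xCC = 11001100 → 2-byte char #1 = CC 83.
Offset 2: leading byte 0xF3 = 11110011 → 4-byte char #2 = F3 B4 A0 A5.
Offset 6: leading byte 0xE0 = 11100000 → 3-byte char #3 = E0 BD AC.
Offset 9: leading byte 0xF3 = 11110011 → 4-byte char #4 = F3 BF 80 A7.
Offset 13: leading byte 0xE1 = 11100001 → 3-byte char #5 = E1 82 A9.
Leading byte 0xE1 = 11100001 matches 1110xxxx → 3-byte sequence.
Byte 1: 0xE1 = 11100001, payload 0001 (4 bits).
Byte 2: 0x82 = 10000010 (10xxxxxx ✓), payload 000010.
Byte 3: 0xA9 = 10101001 (10xxxxxx ✓), payload 101001.
Concatenate: 0001000010101001 = 0x10A9 (16 bits → U+10A9).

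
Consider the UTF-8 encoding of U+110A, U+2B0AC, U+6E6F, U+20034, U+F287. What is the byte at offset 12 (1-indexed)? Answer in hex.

0xA0

1-indexed offset 12 is 0-indexed offset 11.
U+110A → 3-byte form E1 84 8A at offsets 0–2.
U+2B0AC → 4-byte form F0 AB 82 AC at offsets 3–6.
U+6E6F → 3-byte form E6 B9 AF at offsets 7–9.
U+20034 → 4-byte form F0 A0 80 B4 at offsets 10–13.
Offset 11 falls in char 4's range; it's byte 2 of F0 A0 80 B4 = 0xA0.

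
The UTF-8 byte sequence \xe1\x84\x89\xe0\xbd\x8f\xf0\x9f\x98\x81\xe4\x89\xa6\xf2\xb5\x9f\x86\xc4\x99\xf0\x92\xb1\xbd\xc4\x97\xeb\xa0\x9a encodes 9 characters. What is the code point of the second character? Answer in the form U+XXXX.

U+0F4F

Offset 0: leading byte 0xE1 = 11100001 → 3-byte char #1 = E1 84 89.
Offset 3: leading byte 0xE0 = 11100000 → 3-byte char #2 = E0 BD 8F.
Leading byte 0xE0 = 11100000 matches 1110xxxx → 3-byte sequence.
Byte 1: 0xE0 = 11100000, payload 0000 (4 bits).
Byte 2: 0xBD = 10111101 (10xxxxxx ✓), payload 111101.
Byte 3: 0x8F = 10001111 (10xxxxxx ✓), payload 001111.
Concatenate: 0000111101001111 = 0xF4F (16 bits → U+0F4F).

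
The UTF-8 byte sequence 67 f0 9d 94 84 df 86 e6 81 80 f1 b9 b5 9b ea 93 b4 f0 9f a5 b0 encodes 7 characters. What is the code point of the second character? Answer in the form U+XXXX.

Offset 0: leading byte 0x67 = 01100111 → 1-byte char #1 = 67.
Offset 1: leading byte 0xF0 = 11110000 → 4-byte char #2 = F0 9D 94 84.
Leading byte 0xF0 = 11110000 matches 11110xxx → 4-byte sequence.
Byte 1: 0xF0 = 11110000, payload 000 (3 bits).
Byte 2: 0x9D = 10011101 (10xxxxxx ✓), payload 011101.
Byte 3: 0x94 = 10010100 (10xxxxxx ✓), payload 010100.
Byte 4: 0x84 = 10000100 (10xxxxxx ✓), payload 000100.
Concatenate: 000011101010100000100 = 0x1D504 (21 bits → U+1D504).

U+1D504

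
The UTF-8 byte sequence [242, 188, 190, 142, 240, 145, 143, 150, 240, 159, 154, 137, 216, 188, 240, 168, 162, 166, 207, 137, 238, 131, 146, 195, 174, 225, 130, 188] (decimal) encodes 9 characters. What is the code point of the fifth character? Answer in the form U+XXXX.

Offset 0: leading byte 0xF2 = 11110010 → 4-byte char #1 = F2 BC BE 8E.
Offset 4: leading byte 0xF0 = 11110000 → 4-byte char #2 = F0 91 8F 96.
Offset 8: leading byte 0xF0 = 11110000 → 4-byte char #3 = F0 9F 9A 89.
Offset 12: leading byte 0xD8 = 11011000 → 2-byte char #4 = D8 BC.
Offset 14: leading byte 0xF0 = 11110000 → 4-byte char #5 = F0 A8 A2 A6.
Leading byte 0xF0 = 11110000 matches 11110xxx → 4-byte sequence.
Byte 1: 0xF0 = 11110000, payload 000 (3 bits).
Byte 2: 0xA8 = 10101000 (10xxxxxx ✓), payload 101000.
Byte 3: 0xA2 = 10100010 (10xxxxxx ✓), payload 100010.
Byte 4: 0xA6 = 10100110 (10xxxxxx ✓), payload 100110.
Concatenate: 000101000100010100110 = 0x288A6 (21 bits → U+288A6).

U+288A6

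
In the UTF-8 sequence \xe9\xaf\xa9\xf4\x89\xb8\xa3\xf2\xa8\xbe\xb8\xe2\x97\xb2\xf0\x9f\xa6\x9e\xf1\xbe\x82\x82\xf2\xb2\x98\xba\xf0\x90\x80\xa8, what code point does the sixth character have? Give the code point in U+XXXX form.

U+7E082

Offset 0: leading byte 0xE9 = 11101001 → 3-byte char #1 = E9 AF A9.
Offset 3: leading byte 0xF4 = 11110100 → 4-byte char #2 = F4 89 B8 A3.
Offset 7: leading byte 0xF2 = 11110010 → 4-byte char #3 = F2 A8 BE B8.
Offset 11: leading byte 0xE2 = 11100010 → 3-byte char #4 = E2 97 B2.
Offset 14: leading byte 0xF0 = 11110000 → 4-byte char #5 = F0 9F A6 9E.
Offset 18: leading byte 0xF1 = 11110001 → 4-byte char #6 = F1 BE 82 82.
Leading byte 0xF1 = 11110001 matches 11110xxx → 4-byte sequence.
Byte 1: 0xF1 = 11110001, payload 001 (3 bits).
Byte 2: 0xBE = 10111110 (10xxxxxx ✓), payload 111110.
Byte 3: 0x82 = 10000010 (10xxxxxx ✓), payload 000010.
Byte 4: 0x82 = 10000010 (10xxxxxx ✓), payload 000010.
Concatenate: 001111110000010000010 = 0x7E082 (21 bits → U+7E082).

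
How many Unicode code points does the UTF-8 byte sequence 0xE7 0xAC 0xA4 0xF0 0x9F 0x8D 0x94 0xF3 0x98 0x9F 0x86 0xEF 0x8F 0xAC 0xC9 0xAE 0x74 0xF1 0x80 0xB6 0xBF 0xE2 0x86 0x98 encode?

8

Byte at offset 0: 0xE7 = 11100111 → 3-byte char (#1). Advance 3.
Byte at offset 3: 0xF0 = 11110000 → 4-byte char (#2). Advance 4.
Byte at offset 7: 0xF3 = 11110011 → 4-byte char (#3). Advance 4.
Byte at offset 11: 0xEF = 11101111 → 3-byte char (#4). Advance 3.
Byte at offset 14: 0xC9 = 11001001 → 2-byte char (#5). Advance 2.
Byte at offset 16: 0x74 = 01110100 → 1-byte char (#6). Advance 1.
Byte at offset 17: 0xF1 = 11110001 → 4-byte char (#7). Advance 4.
Byte at offset 21: 0xE2 = 11100010 → 3-byte char (#8). Advance 3.
Reached end at offset 24 after 8 code points.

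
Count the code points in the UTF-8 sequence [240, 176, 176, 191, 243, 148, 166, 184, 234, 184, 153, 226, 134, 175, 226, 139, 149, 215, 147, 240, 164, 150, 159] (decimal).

Byte at offset 0: 0xF0 = 11110000 → 4-byte char (#1). Advance 4.
Byte at offset 4: 0xF3 = 11110011 → 4-byte char (#2). Advance 4.
Byte at offset 8: 0xEA = 11101010 → 3-byte char (#3). Advance 3.
Byte at offset 11: 0xE2 = 11100010 → 3-byte char (#4). Advance 3.
Byte at offset 14: 0xE2 = 11100010 → 3-byte char (#5). Advance 3.
Byte at offset 17: 0xD7 = 11010111 → 2-byte char (#6). Advance 2.
Byte at offset 19: 0xF0 = 11110000 → 4-byte char (#7). Advance 4.
Reached end at offset 23 after 7 code points.

7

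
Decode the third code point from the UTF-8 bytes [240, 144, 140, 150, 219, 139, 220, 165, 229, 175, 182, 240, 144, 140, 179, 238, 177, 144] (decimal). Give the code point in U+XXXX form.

Offset 0: leading byte 0xF0 = 11110000 → 4-byte char #1 = F0 90 8C 96.
Offset 4: leading byte 0xDB = 11011011 → 2-byte char #2 = DB 8B.
Offset 6: leading byte 0xDC = 11011100 → 2-byte char #3 = DC A5.
Leading byte 0xDC = 11011100 matches 110xxxxx → 2-byte sequence.
Byte 1: 0xDC = 11011100, payload 11100 (5 bits).
Byte 2: 0xA5 = 10100101 (10xxxxxx ✓), payload 100101.
Concatenate: 11100100101 = 0x725 (11 bits → U+0725).

U+0725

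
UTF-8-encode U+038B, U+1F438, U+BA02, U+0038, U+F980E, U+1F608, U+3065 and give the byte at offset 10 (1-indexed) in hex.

1-indexed offset 10 is 0-indexed offset 9.
U+038B → 2-byte form CE 8B at offsets 0–1.
U+1F438 → 4-byte form F0 9F 90 B8 at offsets 2–5.
U+BA02 → 3-byte form EB A8 82 at offsets 6–8.
U+0038 → 1-byte form 38 at offsets 9–9.
Offset 9 falls in char 4's range; it's byte 1 of 38 = 0x38.

0x38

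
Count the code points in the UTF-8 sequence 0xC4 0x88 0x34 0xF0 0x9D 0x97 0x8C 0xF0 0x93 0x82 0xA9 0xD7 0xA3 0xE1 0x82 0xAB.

6

Byte at offset 0: 0xC4 = 11000100 → 2-byte char (#1). Advance 2.
Byte at offset 2: 0x34 = 00110100 → 1-byte char (#2). Advance 1.
Byte at offset 3: 0xF0 = 11110000 → 4-byte char (#3). Advance 4.
Byte at offset 7: 0xF0 = 11110000 → 4-byte char (#4). Advance 4.
Byte at offset 11: 0xD7 = 11010111 → 2-byte char (#5). Advance 2.
Byte at offset 13: 0xE1 = 11100001 → 3-byte char (#6). Advance 3.
Reached end at offset 16 after 6 code points.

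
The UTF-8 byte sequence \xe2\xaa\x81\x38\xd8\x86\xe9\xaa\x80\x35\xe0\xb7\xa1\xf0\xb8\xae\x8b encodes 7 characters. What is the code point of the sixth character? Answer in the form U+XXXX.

Offset 0: leading byte 0xE2 = 11100010 → 3-byte char #1 = E2 AA 81.
Offset 3: leading byte 0x38 = 00111000 → 1-byte char #2 = 38.
Offset 4: leading byte 0xD8 = 11011000 → 2-byte char #3 = D8 86.
Offset 6: leading byte 0xE9 = 11101001 → 3-byte char #4 = E9 AA 80.
Offset 9: leading byte 0x35 = 00110101 → 1-byte char #5 = 35.
Offset 10: leading byte 0xE0 = 11100000 → 3-byte char #6 = E0 B7 A1.
Leading byte 0xE0 = 11100000 matches 1110xxxx → 3-byte sequence.
Byte 1: 0xE0 = 11100000, payload 0000 (4 bits).
Byte 2: 0xB7 = 10110111 (10xxxxxx ✓), payload 110111.
Byte 3: 0xA1 = 10100001 (10xxxxxx ✓), payload 100001.
Concatenate: 0000110111100001 = 0xDE1 (16 bits → U+0DE1).

U+0DE1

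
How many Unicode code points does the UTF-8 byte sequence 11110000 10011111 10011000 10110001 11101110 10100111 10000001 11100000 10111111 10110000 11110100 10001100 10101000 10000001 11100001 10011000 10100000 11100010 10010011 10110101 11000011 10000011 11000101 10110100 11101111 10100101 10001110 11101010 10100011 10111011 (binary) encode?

Byte at offset 0: 0xF0 = 11110000 → 4-byte char (#1). Advance 4.
Byte at offset 4: 0xEE = 11101110 → 3-byte char (#2). Advance 3.
Byte at offset 7: 0xE0 = 11100000 → 3-byte char (#3). Advance 3.
Byte at offset 10: 0xF4 = 11110100 → 4-byte char (#4). Advance 4.
Byte at offset 14: 0xE1 = 11100001 → 3-byte char (#5). Advance 3.
Byte at offset 17: 0xE2 = 11100010 → 3-byte char (#6). Advance 3.
Byte at offset 20: 0xC3 = 11000011 → 2-byte char (#7). Advance 2.
Byte at offset 22: 0xC5 = 11000101 → 2-byte char (#8). Advance 2.
Byte at offset 24: 0xEF = 11101111 → 3-byte char (#9). Advance 3.
Byte at offset 27: 0xEA = 11101010 → 3-byte char (#10). Advance 3.
Reached end at offset 30 after 10 code points.

10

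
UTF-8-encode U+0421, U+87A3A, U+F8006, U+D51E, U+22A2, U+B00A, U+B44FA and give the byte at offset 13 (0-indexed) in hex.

0xE2

U+0421 → 2-byte form D0 A1 at offsets 0–1.
U+87A3A → 4-byte form F2 87 A8 BA at offsets 2–5.
U+F8006 → 4-byte form F3 B8 80 86 at offsets 6–9.
U+D51E → 3-byte form ED 94 9E at offsets 10–12.
U+22A2 → 3-byte form E2 8A A2 at offsets 13–15.
Offset 13 falls in char 5's range; it's byte 1 of E2 8A A2 = 0xE2.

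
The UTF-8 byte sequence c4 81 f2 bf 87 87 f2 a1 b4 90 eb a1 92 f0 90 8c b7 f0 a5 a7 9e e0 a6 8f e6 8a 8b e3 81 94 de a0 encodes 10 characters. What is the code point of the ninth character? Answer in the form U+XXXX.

U+3054

Offset 0: leading byte 0xC4 = 11000100 → 2-byte char #1 = C4 81.
Offset 2: leading byte 0xF2 = 11110010 → 4-byte char #2 = F2 BF 87 87.
Offset 6: leading byte 0xF2 = 11110010 → 4-byte char #3 = F2 A1 B4 90.
Offset 10: leading byte 0xEB = 11101011 → 3-byte char #4 = EB A1 92.
Offset 13: leading byte 0xF0 = 11110000 → 4-byte char #5 = F0 90 8C B7.
Offset 17: leading byte 0xF0 = 11110000 → 4-byte char #6 = F0 A5 A7 9E.
Offset 21: leading byte 0xE0 = 11100000 → 3-byte char #7 = E0 A6 8F.
Offset 24: leading byte 0xE6 = 11100110 → 3-byte char #8 = E6 8A 8B.
Offset 27: leading byte 0xE3 = 11100011 → 3-byte char #9 = E3 81 94.
Leading byte 0xE3 = 11100011 matches 1110xxxx → 3-byte sequence.
Byte 1: 0xE3 = 11100011, payload 0011 (4 bits).
Byte 2: 0x81 = 10000001 (10xxxxxx ✓), payload 000001.
Byte 3: 0x94 = 10010100 (10xxxxxx ✓), payload 010100.
Concatenate: 0011000001010100 = 0x3054 (16 bits → U+3054).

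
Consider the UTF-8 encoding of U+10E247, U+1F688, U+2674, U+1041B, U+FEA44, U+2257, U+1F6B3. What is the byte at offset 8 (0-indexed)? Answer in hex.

0xE2

U+10E247 → 4-byte form F4 8E 89 87 at offsets 0–3.
U+1F688 → 4-byte form F0 9F 9A 88 at offsets 4–7.
U+2674 → 3-byte form E2 99 B4 at offsets 8–10.
Offset 8 falls in char 3's range; it's byte 1 of E2 99 B4 = 0xE2.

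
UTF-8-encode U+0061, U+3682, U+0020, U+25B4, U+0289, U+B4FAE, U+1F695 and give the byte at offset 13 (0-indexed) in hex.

U+0061 → 1-byte form 61 at offsets 0–0.
U+3682 → 3-byte form E3 9A 82 at offsets 1–3.
U+0020 → 1-byte form 20 at offsets 4–4.
U+25B4 → 3-byte form E2 96 B4 at offsets 5–7.
U+0289 → 2-byte form CA 89 at offsets 8–9.
U+B4FAE → 4-byte form F2 B4 BE AE at offsets 10–13.
Offset 13 falls in char 6's range; it's byte 4 of F2 B4 BE AE = 0xAE.

0xAE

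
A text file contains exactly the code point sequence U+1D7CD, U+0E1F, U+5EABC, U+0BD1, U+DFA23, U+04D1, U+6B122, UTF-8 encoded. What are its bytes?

U+1D7CD: 4-byte form → F0 9D 9F 8D.
U+0E1F: 3-byte form → E0 B8 9F.
U+5EABC: 4-byte form → F1 9E AA BC.
U+0BD1: 3-byte form → E0 AF 91.
U+DFA23: 4-byte form → F3 9F A8 A3.
U+04D1: 2-byte form → D3 91.
U+6B122: 4-byte form → F1 AB 84 A2.
Concatenated (24 bytes): F0 9D 9F 8D E0 B8 9F F1 9E AA BC E0 AF 91 F3 9F A8 A3 D3 91 F1 AB 84 A2.

F0 9D 9F 8D E0 B8 9F F1 9E AA BC E0 AF 91 F3 9F A8 A3 D3 91 F1 AB 84 A2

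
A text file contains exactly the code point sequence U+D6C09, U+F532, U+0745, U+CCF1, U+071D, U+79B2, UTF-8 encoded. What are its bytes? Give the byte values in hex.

F3 96 B0 89 EF 94 B2 DD 85 EC B3 B1 DC 9D E7 A6 B2

U+D6C09: 4-byte form → F3 96 B0 89.
U+F532: 3-byte form → EF 94 B2.
U+0745: 2-byte form → DD 85.
U+CCF1: 3-byte form → EC B3 B1.
U+071D: 2-byte form → DC 9D.
U+79B2: 3-byte form → E7 A6 B2.
Concatenated (17 bytes): F3 96 B0 89 EF 94 B2 DD 85 EC B3 B1 DC 9D E7 A6 B2.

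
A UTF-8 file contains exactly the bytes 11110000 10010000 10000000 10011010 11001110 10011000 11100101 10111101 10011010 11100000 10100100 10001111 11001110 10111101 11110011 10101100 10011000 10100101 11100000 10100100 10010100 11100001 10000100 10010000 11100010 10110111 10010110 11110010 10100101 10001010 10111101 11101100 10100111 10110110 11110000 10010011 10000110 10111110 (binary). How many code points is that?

12

Byte at offset 0: 0xF0 = 11110000 → 4-byte char (#1). Advance 4.
Byte at offset 4: 0xCE = 11001110 → 2-byte char (#2). Advance 2.
Byte at offset 6: 0xE5 = 11100101 → 3-byte char (#3). Advance 3.
Byte at offset 9: 0xE0 = 11100000 → 3-byte char (#4). Advance 3.
Byte at offset 12: 0xCE = 11001110 → 2-byte char (#5). Advance 2.
Byte at offset 14: 0xF3 = 11110011 → 4-byte char (#6). Advance 4.
Byte at offset 18: 0xE0 = 11100000 → 3-byte char (#7). Advance 3.
Byte at offset 21: 0xE1 = 11100001 → 3-byte char (#8). Advance 3.
Byte at offset 24: 0xE2 = 11100010 → 3-byte char (#9). Advance 3.
Byte at offset 27: 0xF2 = 11110010 → 4-byte char (#10). Advance 4.
Byte at offset 31: 0xEC = 11101100 → 3-byte char (#11). Advance 3.
Byte at offset 34: 0xF0 = 11110000 → 4-byte char (#12). Advance 4.
Reached end at offset 38 after 12 code points.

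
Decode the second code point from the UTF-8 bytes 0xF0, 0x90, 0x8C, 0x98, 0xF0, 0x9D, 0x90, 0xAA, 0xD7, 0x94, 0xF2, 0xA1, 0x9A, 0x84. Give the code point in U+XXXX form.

Offset 0: leading byte 0xF0 = 11110000 → 4-byte char #1 = F0 90 8C 98.
Offset 4: leading byte 0xF0 = 11110000 → 4-byte char #2 = F0 9D 90 AA.
Leading byte 0xF0 = 11110000 matches 11110xxx → 4-byte sequence.
Byte 1: 0xF0 = 11110000, payload 000 (3 bits).
Byte 2: 0x9D = 10011101 (10xxxxxx ✓), payload 011101.
Byte 3: 0x90 = 10010000 (10xxxxxx ✓), payload 010000.
Byte 4: 0xAA = 10101010 (10xxxxxx ✓), payload 101010.
Concatenate: 000011101010000101010 = 0x1D42A (21 bits → U+1D42A).

U+1D42A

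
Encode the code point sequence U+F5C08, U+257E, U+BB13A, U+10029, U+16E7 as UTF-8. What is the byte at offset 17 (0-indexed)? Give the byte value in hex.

U+F5C08 → 4-byte form F3 B5 B0 88 at offsets 0–3.
U+257E → 3-byte form E2 95 BE at offsets 4–6.
U+BB13A → 4-byte form F2 BB 84 BA at offsets 7–10.
U+10029 → 4-byte form F0 90 80 A9 at offsets 11–14.
U+16E7 → 3-byte form E1 9B A7 at offsets 15–17.
Offset 17 falls in char 5's range; it's byte 3 of E1 9B A7 = 0xA7.

0xA7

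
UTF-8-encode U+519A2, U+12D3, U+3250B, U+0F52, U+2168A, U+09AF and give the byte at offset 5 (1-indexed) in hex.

0xE1

1-indexed offset 5 is 0-indexed offset 4.
U+519A2 → 4-byte form F1 91 A6 A2 at offsets 0–3.
U+12D3 → 3-byte form E1 8B 93 at offsets 4–6.
Offset 4 falls in char 2's range; it's byte 1 of E1 8B 93 = 0xE1.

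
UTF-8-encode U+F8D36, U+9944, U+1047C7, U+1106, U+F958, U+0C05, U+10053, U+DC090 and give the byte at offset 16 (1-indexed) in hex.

1-indexed offset 16 is 0-indexed offset 15.
U+F8D36 → 4-byte form F3 B8 B4 B6 at offsets 0–3.
U+9944 → 3-byte form E9 A5 84 at offsets 4–6.
U+1047C7 → 4-byte form F4 84 9F 87 at offsets 7–10.
U+1106 → 3-byte form E1 84 86 at offsets 11–13.
U+F958 → 3-byte form EF A5 98 at offsets 14–16.
Offset 15 falls in char 5's range; it's byte 2 of EF A5 98 = 0xA5.

0xA5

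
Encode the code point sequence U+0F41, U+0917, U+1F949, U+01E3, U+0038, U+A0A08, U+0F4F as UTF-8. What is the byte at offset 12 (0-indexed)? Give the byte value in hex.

0x38

U+0F41 → 3-byte form E0 BD 81 at offsets 0–2.
U+0917 → 3-byte form E0 A4 97 at offsets 3–5.
U+1F949 → 4-byte form F0 9F A5 89 at offsets 6–9.
U+01E3 → 2-byte form C7 A3 at offsets 10–11.
U+0038 → 1-byte form 38 at offsets 12–12.
Offset 12 falls in char 5's range; it's byte 1 of 38 = 0x38.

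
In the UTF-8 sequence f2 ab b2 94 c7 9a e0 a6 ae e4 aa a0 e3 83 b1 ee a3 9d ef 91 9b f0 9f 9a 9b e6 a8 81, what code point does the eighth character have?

Offset 0: leading byte 0xF2 = 11110010 → 4-byte char #1 = F2 AB B2 94.
Offset 4: leading byte 0xC7 = 11000111 → 2-byte char #2 = C7 9A.
Offset 6: leading byte 0xE0 = 11100000 → 3-byte char #3 = E0 A6 AE.
Offset 9: leading byte 0xE4 = 11100100 → 3-byte char #4 = E4 AA A0.
Offset 12: leading byte 0xE3 = 11100011 → 3-byte char #5 = E3 83 B1.
Offset 15: leading byte 0xEE = 11101110 → 3-byte char #6 = EE A3 9D.
Offset 18: leading byte 0xEF = 11101111 → 3-byte char #7 = EF 91 9B.
Offset 21: leading byte 0xF0 = 11110000 → 4-byte char #8 = F0 9F 9A 9B.
Leading byte 0xF0 = 11110000 matches 11110xxx → 4-byte sequence.
Byte 1: 0xF0 = 11110000, payload 000 (3 bits).
Byte 2: 0x9F = 10011111 (10xxxxxx ✓), payload 011111.
Byte 3: 0x9A = 10011010 (10xxxxxx ✓), payload 011010.
Byte 4: 0x9B = 10011011 (10xxxxxx ✓), payload 011011.
Concatenate: 000011111011010011011 = 0x1F69B (21 bits → U+1F69B).

U+1F69B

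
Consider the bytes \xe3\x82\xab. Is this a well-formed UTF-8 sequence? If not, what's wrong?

valid

Leading byte 0xE3 = 11100011 → 3-byte form.
Continuation bytes 0x82=10000010, 0xAB=10101011 all match 10xxxxxx.
Decoded value 0x30AB is ≥ 0x800 (shortest form) and not a surrogate.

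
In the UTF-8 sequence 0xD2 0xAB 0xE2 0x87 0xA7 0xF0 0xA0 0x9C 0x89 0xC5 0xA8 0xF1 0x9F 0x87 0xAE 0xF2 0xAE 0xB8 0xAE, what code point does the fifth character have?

U+5F1EE

Offset 0: leading byte 0xD2 = 11010010 → 2-byte char #1 = D2 AB.
Offset 2: leading byte 0xE2 = 11100010 → 3-byte char #2 = E2 87 A7.
Offset 5: leading byte 0xF0 = 11110000 → 4-byte char #3 = F0 A0 9C 89.
Offset 9: leading byte 0xC5 = 11000101 → 2-byte char #4 = C5 A8.
Offset 11: leading byte 0xF1 = 11110001 → 4-byte char #5 = F1 9F 87 AE.
Leading byte 0xF1 = 11110001 matches 11110xxx → 4-byte sequence.
Byte 1: 0xF1 = 11110001, payload 001 (3 bits).
Byte 2: 0x9F = 10011111 (10xxxxxx ✓), payload 011111.
Byte 3: 0x87 = 10000111 (10xxxxxx ✓), payload 000111.
Byte 4: 0xAE = 10101110 (10xxxxxx ✓), payload 101110.
Concatenate: 001011111000111101110 = 0x5F1EE (21 bits → U+5F1EE).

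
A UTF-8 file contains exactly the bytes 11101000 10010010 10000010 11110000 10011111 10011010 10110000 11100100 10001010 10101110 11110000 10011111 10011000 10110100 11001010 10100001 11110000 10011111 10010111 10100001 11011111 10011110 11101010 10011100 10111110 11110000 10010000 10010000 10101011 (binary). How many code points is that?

Byte at offset 0: 0xE8 = 11101000 → 3-byte char (#1). Advance 3.
Byte at offset 3: 0xF0 = 11110000 → 4-byte char (#2). Advance 4.
Byte at offset 7: 0xE4 = 11100100 → 3-byte char (#3). Advance 3.
Byte at offset 10: 0xF0 = 11110000 → 4-byte char (#4). Advance 4.
Byte at offset 14: 0xCA = 11001010 → 2-byte char (#5). Advance 2.
Byte at offset 16: 0xF0 = 11110000 → 4-byte char (#6). Advance 4.
Byte at offset 20: 0xDF = 11011111 → 2-byte char (#7). Advance 2.
Byte at offset 22: 0xEA = 11101010 → 3-byte char (#8). Advance 3.
Byte at offset 25: 0xF0 = 11110000 → 4-byte char (#9). Advance 4.
Reached end at offset 29 after 9 code points.

9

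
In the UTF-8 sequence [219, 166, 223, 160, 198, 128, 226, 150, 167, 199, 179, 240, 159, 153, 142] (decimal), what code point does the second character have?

Offset 0: leading byte 0xDB = 11011011 → 2-byte char #1 = DB A6.
Offset 2: leading byte 0xDF = 11011111 → 2-byte char #2 = DF A0.
Leading byte 0xDF = 11011111 matches 110xxxxx → 2-byte sequence.
Byte 1: 0xDF = 11011111, payload 11111 (5 bits).
Byte 2: 0xA0 = 10100000 (10xxxxxx ✓), payload 100000.
Concatenate: 11111100000 = 0x7E0 (11 bits → U+07E0).

U+07E0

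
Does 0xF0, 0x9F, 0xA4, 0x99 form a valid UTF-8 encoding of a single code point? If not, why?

valid

Leading byte 0xF0 = 11110000 → 4-byte form.
Continuation bytes 0x9F=10011111, 0xA4=10100100, 0x99=10011001 all match 10xxxxxx.
Decoded value 0x1F919 is ≥ 0x10000 (shortest form) and not a surrogate.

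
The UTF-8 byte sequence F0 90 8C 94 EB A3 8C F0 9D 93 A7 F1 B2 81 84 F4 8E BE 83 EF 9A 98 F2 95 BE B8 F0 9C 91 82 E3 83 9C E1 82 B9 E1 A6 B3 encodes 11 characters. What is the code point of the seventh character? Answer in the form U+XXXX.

Offset 0: leading byte 0xF0 = 11110000 → 4-byte char #1 = F0 90 8C 94.
Offset 4: leading byte 0xEB = 11101011 → 3-byte char #2 = EB A3 8C.
Offset 7: leading byte 0xF0 = 11110000 → 4-byte char #3 = F0 9D 93 A7.
Offset 11: leading byte 0xF1 = 11110001 → 4-byte char #4 = F1 B2 81 84.
Offset 15: leading byte 0xF4 = 11110100 → 4-byte char #5 = F4 8E BE 83.
Offset 19: leading byte 0xEF = 11101111 → 3-byte char #6 = EF 9A 98.
Offset 22: leading byte 0xF2 = 11110010 → 4-byte char #7 = F2 95 BE B8.
Leading byte 0xF2 = 11110010 matches 11110xxx → 4-byte sequence.
Byte 1: 0xF2 = 11110010, payload 010 (3 bits).
Byte 2: 0x95 = 10010101 (10xxxxxx ✓), payload 010101.
Byte 3: 0xBE = 10111110 (10xxxxxx ✓), payload 111110.
Byte 4: 0xB8 = 10111000 (10xxxxxx ✓), payload 111000.
Concatenate: 010010101111110111000 = 0x95FB8 (21 bits → U+95FB8).

U+95FB8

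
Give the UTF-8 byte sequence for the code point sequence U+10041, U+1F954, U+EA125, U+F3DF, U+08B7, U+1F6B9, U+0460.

F0 90 81 81 F0 9F A5 94 F3 AA 84 A5 EF 8F 9F E0 A2 B7 F0 9F 9A B9 D1 A0

U+10041: 4-byte form → F0 90 81 81.
U+1F954: 4-byte form → F0 9F A5 94.
U+EA125: 4-byte form → F3 AA 84 A5.
U+F3DF: 3-byte form → EF 8F 9F.
U+08B7: 3-byte form → E0 A2 B7.
U+1F6B9: 4-byte form → F0 9F 9A B9.
U+0460: 2-byte form → D1 A0.
Concatenated (24 bytes): F0 90 81 81 F0 9F A5 94 F3 AA 84 A5 EF 8F 9F E0 A2 B7 F0 9F 9A B9 D1 A0.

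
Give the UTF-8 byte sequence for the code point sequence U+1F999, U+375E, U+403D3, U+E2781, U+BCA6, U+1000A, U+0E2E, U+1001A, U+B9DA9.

U+1F999: 4-byte form → F0 9F A6 99.
U+375E: 3-byte form → E3 9D 9E.
U+403D3: 4-byte form → F1 80 8F 93.
U+E2781: 4-byte form → F3 A2 9E 81.
U+BCA6: 3-byte form → EB B2 A6.
U+1000A: 4-byte form → F0 90 80 8A.
U+0E2E: 3-byte form → E0 B8 AE.
U+1001A: 4-byte form → F0 90 80 9A.
U+B9DA9: 4-byte form → F2 B9 B6 A9.
Concatenated (33 bytes): F0 9F A6 99 E3 9D 9E F1 80 8F 93 F3 A2 9E 81 EB B2 A6 F0 90 80 8A E0 B8 AE F0 90 80 9A F2 B9 B6 A9.

F0 9F A6 99 E3 9D 9E F1 80 8F 93 F3 A2 9E 81 EB B2 A6 F0 90 80 8A E0 B8 AE F0 90 80 9A F2 B9 B6 A9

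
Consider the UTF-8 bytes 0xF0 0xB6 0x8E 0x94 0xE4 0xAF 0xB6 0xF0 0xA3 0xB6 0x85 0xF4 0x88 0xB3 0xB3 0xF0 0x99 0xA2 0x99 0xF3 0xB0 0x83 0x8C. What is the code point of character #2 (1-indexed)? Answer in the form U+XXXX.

Offset 0: leading byte 0xF0 = 11110000 → 4-byte char #1 = F0 B6 8E 94.
Offset 4: leading byte 0xE4 = 11100100 → 3-byte char #2 = E4 AF B6.
Leading byte 0xE4 = 11100100 matches 1110xxxx → 3-byte sequence.
Byte 1: 0xE4 = 11100100, payload 0100 (4 bits).
Byte 2: 0xAF = 10101111 (10xxxxxx ✓), payload 101111.
Byte 3: 0xB6 = 10110110 (10xxxxxx ✓), payload 110110.
Concatenate: 0100101111110110 = 0x4BF6 (16 bits → U+4BF6).

U+4BF6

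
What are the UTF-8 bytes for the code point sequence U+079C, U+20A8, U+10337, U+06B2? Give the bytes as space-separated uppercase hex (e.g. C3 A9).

U+079C: 2-byte form → DE 9C.
U+20A8: 3-byte form → E2 82 A8.
U+10337: 4-byte form → F0 90 8C B7.
U+06B2: 2-byte form → DA B2.
Concatenated (11 bytes): DE 9C E2 82 A8 F0 90 8C B7 DA B2.

DE 9C E2 82 A8 F0 90 8C B7 DA B2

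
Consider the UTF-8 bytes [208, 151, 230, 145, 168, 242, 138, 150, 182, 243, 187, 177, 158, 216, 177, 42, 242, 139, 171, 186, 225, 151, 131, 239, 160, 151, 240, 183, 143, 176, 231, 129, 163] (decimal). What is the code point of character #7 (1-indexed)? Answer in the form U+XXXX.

Offset 0: leading byte 0xD0 = 11010000 → 2-byte char #1 = D0 97.
Offset 2: leading byte 0xE6 = 11100110 → 3-byte char #2 = E6 91 A8.
Offset 5: leading byte 0xF2 = 11110010 → 4-byte char #3 = F2 8A 96 B6.
Offset 9: leading byte 0xF3 = 11110011 → 4-byte char #4 = F3 BB B1 9E.
Offset 13: leading byte 0xD8 = 11011000 → 2-byte char #5 = D8 B1.
Offset 15: leading byte 0x2A = 00101010 → 1-byte char #6 = 2A.
Offset 16: leading byte 0xF2 = 11110010 → 4-byte char #7 = F2 8B AB BA.
Leading byte 0xF2 = 11110010 matches 11110xxx → 4-byte sequence.
Byte 1: 0xF2 = 11110010, payload 010 (3 bits).
Byte 2: 0x8B = 10001011 (10xxxxxx ✓), payload 001011.
Byte 3: 0xAB = 10101011 (10xxxxxx ✓), payload 101011.
Byte 4: 0xBA = 10111010 (10xxxxxx ✓), payload 111010.
Concatenate: 010001011101011111010 = 0x8BAFA (21 bits → U+8BAFA).

U+8BAFA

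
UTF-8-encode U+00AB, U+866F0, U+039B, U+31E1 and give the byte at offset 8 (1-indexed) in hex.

1-indexed offset 8 is 0-indexed offset 7.
U+00AB → 2-byte form C2 AB at offsets 0–1.
U+866F0 → 4-byte form F2 86 9B B0 at offsets 2–5.
U+039B → 2-byte form CE 9B at offsets 6–7.
Offset 7 falls in char 3's range; it's byte 2 of CE 9B = 0x9B.

0x9B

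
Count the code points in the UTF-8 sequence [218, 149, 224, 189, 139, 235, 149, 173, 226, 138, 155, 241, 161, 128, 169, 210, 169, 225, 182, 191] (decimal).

7

Byte at offset 0: 0xDA = 11011010 → 2-byte char (#1). Advance 2.
Byte at offset 2: 0xE0 = 11100000 → 3-byte char (#2). Advance 3.
Byte at offset 5: 0xEB = 11101011 → 3-byte char (#3). Advance 3.
Byte at offset 8: 0xE2 = 11100010 → 3-byte char (#4). Advance 3.
Byte at offset 11: 0xF1 = 11110001 → 4-byte char (#5). Advance 4.
Byte at offset 15: 0xD2 = 11010010 → 2-byte char (#6). Advance 2.
Byte at offset 17: 0xE1 = 11100001 → 3-byte char (#7). Advance 3.
Reached end at offset 20 after 7 code points.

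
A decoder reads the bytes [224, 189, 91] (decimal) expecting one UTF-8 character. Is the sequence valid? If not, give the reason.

Leading byte 0xE0 = 11100000 → 3-byte form.
Byte 3 is 0x5B = 01011011, which is not 10xxxxxx — expected a continuation byte.

invalid (non-continuation byte where continuation expected)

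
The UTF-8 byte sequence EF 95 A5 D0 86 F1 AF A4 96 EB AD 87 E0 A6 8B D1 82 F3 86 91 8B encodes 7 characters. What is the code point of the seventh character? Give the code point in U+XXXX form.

Offset 0: leading byte 0xEF = 11101111 → 3-byte char #1 = EF 95 A5.
Offset 3: leading byte 0xD0 = 11010000 → 2-byte char #2 = D0 86.
Offset 5: leading byte 0xF1 = 11110001 → 4-byte char #3 = F1 AF A4 96.
Offset 9: leading byte 0xEB = 11101011 → 3-byte char #4 = EB AD 87.
Offset 12: leading byte 0xE0 = 11100000 → 3-byte char #5 = E0 A6 8B.
Offset 15: leading byte 0xD1 = 11010001 → 2-byte char #6 = D1 82.
Offset 17: leading byte 0xF3 = 11110011 → 4-byte char #7 = F3 86 91 8B.
Leading byte 0xF3 = 11110011 matches 11110xxx → 4-byte sequence.
Byte 1: 0xF3 = 11110011, payload 011 (3 bits).
Byte 2: 0x86 = 10000110 (10xxxxxx ✓), payload 000110.
Byte 3: 0x91 = 10010001 (10xxxxxx ✓), payload 010001.
Byte 4: 0x8B = 10001011 (10xxxxxx ✓), payload 001011.
Concatenate: 011000110010001001011 = 0xC644B (21 bits → U+C644B).

U+C644B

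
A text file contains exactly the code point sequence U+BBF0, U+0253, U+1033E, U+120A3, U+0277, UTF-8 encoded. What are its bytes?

EB AF B0 C9 93 F0 90 8C BE F0 92 82 A3 C9 B7

U+BBF0: 3-byte form → EB AF B0.
U+0253: 2-byte form → C9 93.
U+1033E: 4-byte form → F0 90 8C BE.
U+120A3: 4-byte form → F0 92 82 A3.
U+0277: 2-byte form → C9 B7.
Concatenated (15 bytes): EB AF B0 C9 93 F0 90 8C BE F0 92 82 A3 C9 B7.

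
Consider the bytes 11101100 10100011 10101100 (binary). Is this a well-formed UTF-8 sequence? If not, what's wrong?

Leading byte 0xEC = 11101100 → 3-byte form.
Continuation bytes 0xA3=10100011, 0xAC=10101100 all match 10xxxxxx.
Decoded value 0xC8EC is ≥ 0x800 (shortest form) and not a surrogate.

valid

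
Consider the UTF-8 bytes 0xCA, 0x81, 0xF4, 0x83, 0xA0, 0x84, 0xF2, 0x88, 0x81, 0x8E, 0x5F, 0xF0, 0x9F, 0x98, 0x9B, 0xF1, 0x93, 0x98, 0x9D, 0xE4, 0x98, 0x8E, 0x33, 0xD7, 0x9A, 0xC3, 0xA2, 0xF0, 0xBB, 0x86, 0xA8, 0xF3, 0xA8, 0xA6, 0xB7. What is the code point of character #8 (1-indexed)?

Offset 0: leading byte 0xCA = 11001010 → 2-byte char #1 = CA 81.
Offset 2: leading byte 0xF4 = 11110100 → 4-byte char #2 = F4 83 A0 84.
Offset 6: leading byte 0xF2 = 11110010 → 4-byte char #3 = F2 88 81 8E.
Offset 10: leading byte 0x5F = 01011111 → 1-byte char #4 = 5F.
Offset 11: leading byte 0xF0 = 11110000 → 4-byte char #5 = F0 9F 98 9B.
Offset 15: leading byte 0xF1 = 11110001 → 4-byte char #6 = F1 93 98 9D.
Offset 19: leading byte 0xE4 = 11100100 → 3-byte char #7 = E4 98 8E.
Offset 22: leading byte 0x33 = 00110011 → 1-byte char #8 = 33.
Leading byte 0x33 = 00110011 matches 0xxxxxxx → 1-byte sequence.
Byte 1: 0x33 = 00110011, payload 0110011 (7 bits).
Concatenate: 0110011 = 0x33 (7 bits → U+0033).

U+0033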